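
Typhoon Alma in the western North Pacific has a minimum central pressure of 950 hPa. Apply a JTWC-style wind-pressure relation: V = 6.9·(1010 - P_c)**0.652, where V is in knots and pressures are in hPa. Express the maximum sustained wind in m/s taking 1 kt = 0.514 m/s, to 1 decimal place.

ΔP = 1010 − 950 = 60 hPa.
V ≈ 6.9 × 60^0.652 = 6.9 × 14.433 ≈ 99.587 kt.
99.587 × 0.514 ≈ 51.19 m/s → 51.2 m/s.

51.2 m/s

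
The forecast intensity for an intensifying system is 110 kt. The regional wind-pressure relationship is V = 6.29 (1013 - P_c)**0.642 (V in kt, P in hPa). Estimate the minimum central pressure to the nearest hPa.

ΔP = (V / 6.29)^(1/0.642) = (110/6.29)^1.558.
110/6.29 = 17.488; 17.488^1.558 ≈ 86.25 hPa.
P_c = 1013 − 86.25 = 926.75 ≈ 927 hPa.

927 hPa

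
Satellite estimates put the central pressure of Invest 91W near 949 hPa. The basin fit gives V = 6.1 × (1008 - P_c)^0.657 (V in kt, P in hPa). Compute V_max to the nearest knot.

ΔP = 1008 − 949 = 59 hPa.
59^0.657 ≈ 14.570.
V ≈ 6.1 × 14.570 ≈ 88.9 kt.

89 kt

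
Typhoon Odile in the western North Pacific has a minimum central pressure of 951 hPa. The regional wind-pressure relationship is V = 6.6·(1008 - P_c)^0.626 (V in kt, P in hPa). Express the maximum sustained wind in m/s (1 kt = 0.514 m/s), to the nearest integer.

ΔP = 1008 − 951 = 57 hPa.
V ≈ 6.6 × 57^0.626 = 6.6 × 12.565 ≈ 82.932 kt.
82.932 × 0.514 ≈ 42.63 m/s → 43 m/s.

43 m/s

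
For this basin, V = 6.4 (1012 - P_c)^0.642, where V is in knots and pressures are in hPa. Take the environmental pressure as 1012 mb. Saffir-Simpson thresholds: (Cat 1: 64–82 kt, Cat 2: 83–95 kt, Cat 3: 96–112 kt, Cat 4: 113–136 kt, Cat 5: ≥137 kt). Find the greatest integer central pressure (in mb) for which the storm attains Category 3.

944 mb

Category 3 begins at V = 96 kt.
Required ΔP = (96/6.4)^(1/0.642) = 15.000^1.558 ≈ 67.91 mb.
P_c ≤ 1012 − 67.91 = 944.09, so the highest integer P_c is 944 mb.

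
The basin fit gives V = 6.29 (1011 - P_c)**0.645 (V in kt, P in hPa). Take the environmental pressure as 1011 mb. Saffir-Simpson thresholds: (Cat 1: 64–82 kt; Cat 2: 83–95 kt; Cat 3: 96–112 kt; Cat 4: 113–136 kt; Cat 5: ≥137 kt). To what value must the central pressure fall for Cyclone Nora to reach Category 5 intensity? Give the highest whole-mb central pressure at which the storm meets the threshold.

892 mb

Category 5 begins at V = 137 kt.
Required ΔP = (137/6.29)^(1/0.645) = 21.781^1.550 ≈ 118.72 mb.
P_c ≤ 1011 − 118.72 = 892.28, so the highest integer P_c is 892 mb.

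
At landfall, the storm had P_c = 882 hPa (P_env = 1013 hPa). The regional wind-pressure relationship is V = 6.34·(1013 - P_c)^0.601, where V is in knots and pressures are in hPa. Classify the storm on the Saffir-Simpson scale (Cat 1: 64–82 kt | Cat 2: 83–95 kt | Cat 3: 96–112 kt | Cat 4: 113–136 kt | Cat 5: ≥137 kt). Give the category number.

ΔP = 1013 − 882 = 131 hPa.
V ≈ 6.34 × 131^0.601 = 6.34 × 18.73 ≈ 119 kt.
119 kt falls in the Category 4 band.

4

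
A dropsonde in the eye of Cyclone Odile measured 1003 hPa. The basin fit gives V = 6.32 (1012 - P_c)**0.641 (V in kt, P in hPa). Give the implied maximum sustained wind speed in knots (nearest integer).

26 kt

ΔP = 1012 − 1003 = 9 hPa.
9^0.641 ≈ 4.089.
V ≈ 6.32 × 4.089 ≈ 25.8 kt.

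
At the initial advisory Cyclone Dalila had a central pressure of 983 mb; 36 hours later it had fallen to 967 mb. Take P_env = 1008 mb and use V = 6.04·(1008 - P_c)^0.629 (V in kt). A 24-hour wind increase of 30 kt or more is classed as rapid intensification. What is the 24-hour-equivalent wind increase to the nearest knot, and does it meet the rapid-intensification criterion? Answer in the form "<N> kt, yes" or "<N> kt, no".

11 kt, no

V₁: ΔP = 25, V ≈ 6.04 × 25^0.629 ≈ 45.74 kt.
V₂: ΔP = 41, V ≈ 6.04 × 41^0.629 ≈ 62.44 kt.
ΔV over 36 h = 16.70 kt → 24 h equivalent = 16.70 × 24/36 ≈ 11.13 kt.
11 kt < 30 kt ⇒ not rapid intensification.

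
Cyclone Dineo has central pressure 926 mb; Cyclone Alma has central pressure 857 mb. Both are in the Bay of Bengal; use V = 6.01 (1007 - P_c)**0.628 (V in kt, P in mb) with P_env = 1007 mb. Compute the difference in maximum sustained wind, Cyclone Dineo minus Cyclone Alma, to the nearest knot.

-45 kt

Cyclone Dineo: ΔP = 81; V ≈ 6.01 × 81^0.628 ≈ 94.93 kt.
Cyclone Alma: ΔP = 150; V ≈ 6.01 × 150^0.628 ≈ 139.78 kt.
Difference ≈ 94.93 − 139.78 = -44.85 → -45 kt.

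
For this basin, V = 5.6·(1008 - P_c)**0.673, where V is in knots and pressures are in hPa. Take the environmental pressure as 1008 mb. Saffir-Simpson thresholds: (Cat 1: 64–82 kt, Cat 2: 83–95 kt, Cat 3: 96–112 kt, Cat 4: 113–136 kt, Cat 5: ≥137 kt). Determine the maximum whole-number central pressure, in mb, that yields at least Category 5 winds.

Category 5 begins at V = 137 kt.
Required ΔP = (137/5.6)^(1/0.673) = 24.464^1.486 ≈ 115.66 mb.
P_c ≤ 1008 − 115.66 = 892.34, so the highest integer P_c is 892 mb.

892 mb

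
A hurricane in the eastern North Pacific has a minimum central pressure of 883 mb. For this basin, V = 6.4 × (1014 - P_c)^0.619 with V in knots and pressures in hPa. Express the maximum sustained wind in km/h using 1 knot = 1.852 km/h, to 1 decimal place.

ΔP = 1014 − 883 = 131 mb.
V ≈ 6.4 × 131^0.619 = 6.4 × 20.445 ≈ 130.849 kt.
130.849 × 1.852 ≈ 242.33 km/h → 242.3 km/h.

242.3 km/h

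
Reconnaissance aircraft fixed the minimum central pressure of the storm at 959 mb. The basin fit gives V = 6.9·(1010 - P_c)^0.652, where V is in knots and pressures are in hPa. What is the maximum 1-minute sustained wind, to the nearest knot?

ΔP = 1010 − 959 = 51 mb.
51^0.652 ≈ 12.982.
V ≈ 6.9 × 12.982 ≈ 89.6 kt.

90 kt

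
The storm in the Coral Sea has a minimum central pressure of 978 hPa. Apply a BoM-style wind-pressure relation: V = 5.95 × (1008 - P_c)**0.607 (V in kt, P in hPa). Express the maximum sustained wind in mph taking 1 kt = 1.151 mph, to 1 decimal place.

54.0 mph

ΔP = 1008 − 978 = 30 hPa.
V ≈ 5.95 × 30^0.607 = 5.95 × 7.882 ≈ 46.895 kt.
46.895 × 1.151 ≈ 53.98 mph → 54.0 mph.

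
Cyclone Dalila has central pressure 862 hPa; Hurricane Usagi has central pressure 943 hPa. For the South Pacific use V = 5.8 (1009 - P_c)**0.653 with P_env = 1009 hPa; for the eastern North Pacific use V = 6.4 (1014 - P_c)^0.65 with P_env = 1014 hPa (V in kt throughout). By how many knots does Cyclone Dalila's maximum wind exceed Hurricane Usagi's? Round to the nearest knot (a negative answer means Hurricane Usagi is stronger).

49 kt

Cyclone Dalila: ΔP = 147; V ≈ 5.8 × 147^0.653 ≈ 150.90 kt.
Hurricane Usagi: ΔP = 71; V ≈ 6.4 × 71^0.65 ≈ 102.21 kt.
Difference ≈ 150.90 − 102.21 = 48.69 → 49 kt.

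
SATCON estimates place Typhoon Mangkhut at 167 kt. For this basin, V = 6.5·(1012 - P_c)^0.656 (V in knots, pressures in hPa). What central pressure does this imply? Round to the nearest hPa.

871 hPa

ΔP = (V / 6.5)^(1/0.656) = (167/6.5)^1.524.
167/6.5 = 25.692; 25.692^1.524 ≈ 140.96 hPa.
P_c = 1012 − 140.96 = 871.04 ≈ 871 hPa.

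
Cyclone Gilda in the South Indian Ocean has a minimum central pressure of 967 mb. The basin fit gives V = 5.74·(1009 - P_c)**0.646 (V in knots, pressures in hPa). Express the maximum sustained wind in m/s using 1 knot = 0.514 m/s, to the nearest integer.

ΔP = 1009 − 967 = 42 mb.
V ≈ 5.74 × 42^0.646 = 5.74 × 11.185 ≈ 64.199 kt.
64.199 × 0.514 ≈ 33.00 m/s → 33 m/s.

33 m/s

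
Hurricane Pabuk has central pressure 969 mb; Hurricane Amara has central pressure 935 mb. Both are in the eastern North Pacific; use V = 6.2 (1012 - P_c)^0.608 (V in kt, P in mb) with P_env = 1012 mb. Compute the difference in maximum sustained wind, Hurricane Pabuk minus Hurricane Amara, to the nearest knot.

-26 kt

Hurricane Pabuk: ΔP = 43; V ≈ 6.2 × 43^0.608 ≈ 61.03 kt.
Hurricane Amara: ΔP = 77; V ≈ 6.2 × 77^0.608 ≈ 86.97 kt.
Difference ≈ 61.03 − 86.97 = -25.94 → -26 kt.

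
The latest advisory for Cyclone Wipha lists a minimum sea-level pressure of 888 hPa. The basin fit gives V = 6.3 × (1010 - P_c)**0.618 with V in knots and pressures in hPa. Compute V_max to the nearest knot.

ΔP = 1010 − 888 = 122 hPa.
122^0.618 ≈ 19.470.
V ≈ 6.3 × 19.470 ≈ 122.7 kt.

123 kt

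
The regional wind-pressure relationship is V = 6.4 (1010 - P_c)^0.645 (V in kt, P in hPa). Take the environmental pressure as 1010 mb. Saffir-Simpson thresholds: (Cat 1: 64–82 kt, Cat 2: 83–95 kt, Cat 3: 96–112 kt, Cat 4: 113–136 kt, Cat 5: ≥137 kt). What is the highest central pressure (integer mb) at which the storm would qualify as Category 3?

943 mb

Category 3 begins at V = 96 kt.
Required ΔP = (96/6.4)^(1/0.645) = 15.000^1.550 ≈ 66.59 mb.
P_c ≤ 1010 − 66.59 = 943.41, so the highest integer P_c is 943 mb.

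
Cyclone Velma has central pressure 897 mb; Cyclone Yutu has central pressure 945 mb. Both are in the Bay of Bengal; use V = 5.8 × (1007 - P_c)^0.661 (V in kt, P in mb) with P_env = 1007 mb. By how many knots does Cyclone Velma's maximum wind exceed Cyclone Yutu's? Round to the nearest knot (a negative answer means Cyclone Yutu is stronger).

Cyclone Velma: ΔP = 110; V ≈ 5.8 × 110^0.661 ≈ 129.65 kt.
Cyclone Yutu: ΔP = 62; V ≈ 5.8 × 62^0.661 ≈ 88.76 kt.
Difference ≈ 129.65 − 88.76 = 40.89 → 41 kt.

41 kt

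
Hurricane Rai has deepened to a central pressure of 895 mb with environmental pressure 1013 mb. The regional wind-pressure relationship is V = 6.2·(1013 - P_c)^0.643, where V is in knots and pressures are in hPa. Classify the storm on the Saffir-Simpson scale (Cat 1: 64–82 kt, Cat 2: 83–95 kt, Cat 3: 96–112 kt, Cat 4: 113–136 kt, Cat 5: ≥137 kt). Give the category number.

ΔP = 1013 − 895 = 118 mb.
V ≈ 6.2 × 118^0.643 = 6.2 × 21.49 ≈ 133 kt.
133 kt falls in the Category 4 band.

4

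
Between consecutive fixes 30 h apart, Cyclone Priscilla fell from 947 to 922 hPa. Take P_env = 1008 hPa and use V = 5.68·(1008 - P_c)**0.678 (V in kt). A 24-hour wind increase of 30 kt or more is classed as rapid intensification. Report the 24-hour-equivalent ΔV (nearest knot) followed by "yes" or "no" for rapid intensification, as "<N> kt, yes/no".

V₁: ΔP = 61, V ≈ 5.68 × 61^0.678 ≈ 92.22 kt.
V₂: ΔP = 86, V ≈ 5.68 × 86^0.678 ≈ 116.40 kt.
ΔV over 30 h = 24.18 kt → 24 h equivalent = 24.18 × 24/30 ≈ 19.34 kt.
19 kt < 30 kt ⇒ not rapid intensification.

19 kt, no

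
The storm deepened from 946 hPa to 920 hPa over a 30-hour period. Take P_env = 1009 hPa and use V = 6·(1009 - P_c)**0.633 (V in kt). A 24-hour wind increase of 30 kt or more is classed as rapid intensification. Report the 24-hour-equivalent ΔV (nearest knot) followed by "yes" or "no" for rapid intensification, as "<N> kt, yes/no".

V₁: ΔP = 63, V ≈ 6 × 63^0.633 ≈ 82.63 kt.
V₂: ΔP = 89, V ≈ 6 × 89^0.633 ≈ 102.83 kt.
ΔV over 30 h = 20.20 kt → 24 h equivalent = 20.20 × 24/30 ≈ 16.16 kt.
16 kt < 30 kt ⇒ not rapid intensification.

16 kt, no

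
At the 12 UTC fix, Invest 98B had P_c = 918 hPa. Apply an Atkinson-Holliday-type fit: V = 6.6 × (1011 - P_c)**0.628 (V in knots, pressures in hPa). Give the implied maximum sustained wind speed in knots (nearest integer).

ΔP = 1011 − 918 = 93 hPa.
93^0.628 ≈ 17.227.
V ≈ 6.6 × 17.227 ≈ 113.7 kt.

114 kt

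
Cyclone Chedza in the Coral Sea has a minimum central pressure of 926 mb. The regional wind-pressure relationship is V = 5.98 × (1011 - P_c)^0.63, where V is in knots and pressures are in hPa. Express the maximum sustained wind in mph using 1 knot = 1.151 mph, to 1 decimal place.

113.1 mph

ΔP = 1011 − 926 = 85 mb.
V ≈ 5.98 × 85^0.63 = 5.98 × 16.426 ≈ 98.228 kt.
98.228 × 1.151 ≈ 113.06 mph → 113.1 mph.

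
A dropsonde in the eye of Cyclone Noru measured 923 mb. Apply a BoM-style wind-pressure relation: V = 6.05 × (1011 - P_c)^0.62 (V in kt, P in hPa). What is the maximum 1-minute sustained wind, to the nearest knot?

ΔP = 1011 − 923 = 88 mb.
88^0.62 ≈ 16.054.
V ≈ 6.05 × 16.054 ≈ 97.1 kt.

97 kt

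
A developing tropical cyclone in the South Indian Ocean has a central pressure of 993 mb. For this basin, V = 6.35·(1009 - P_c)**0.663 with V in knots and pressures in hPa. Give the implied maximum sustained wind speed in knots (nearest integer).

40 kt

ΔP = 1009 − 993 = 16 mb.
16^0.663 ≈ 6.285.
V ≈ 6.35 × 6.285 ≈ 39.9 kt.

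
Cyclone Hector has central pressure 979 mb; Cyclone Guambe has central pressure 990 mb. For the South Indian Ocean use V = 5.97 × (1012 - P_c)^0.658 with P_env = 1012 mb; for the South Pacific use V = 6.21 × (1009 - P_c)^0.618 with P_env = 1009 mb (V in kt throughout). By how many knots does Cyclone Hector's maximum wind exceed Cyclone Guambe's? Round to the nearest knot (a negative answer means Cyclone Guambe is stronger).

21 kt

Cyclone Hector: ΔP = 33; V ≈ 5.97 × 33^0.658 ≈ 59.59 kt.
Cyclone Guambe: ΔP = 19; V ≈ 6.21 × 19^0.618 ≈ 38.31 kt.
Difference ≈ 59.59 − 38.31 = 21.28 → 21 kt.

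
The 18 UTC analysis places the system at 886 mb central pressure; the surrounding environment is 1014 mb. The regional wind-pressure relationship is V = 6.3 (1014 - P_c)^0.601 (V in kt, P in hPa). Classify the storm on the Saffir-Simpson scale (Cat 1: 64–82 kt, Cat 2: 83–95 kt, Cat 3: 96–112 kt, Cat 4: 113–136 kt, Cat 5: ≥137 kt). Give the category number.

4

ΔP = 1014 − 886 = 128 mb.
V ≈ 6.3 × 128^0.601 = 6.3 × 18.47 ≈ 116 kt.
116 kt falls in the Category 4 band.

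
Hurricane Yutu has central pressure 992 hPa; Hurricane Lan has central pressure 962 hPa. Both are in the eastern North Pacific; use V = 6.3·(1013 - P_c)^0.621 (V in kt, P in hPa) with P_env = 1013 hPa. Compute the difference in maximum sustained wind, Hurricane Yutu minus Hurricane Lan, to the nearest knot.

-31 kt

Hurricane Yutu: ΔP = 21; V ≈ 6.3 × 21^0.621 ≈ 41.73 kt.
Hurricane Lan: ΔP = 51; V ≈ 6.3 × 51^0.621 ≈ 72.40 kt.
Difference ≈ 41.73 − 72.40 = -30.67 → -31 kt.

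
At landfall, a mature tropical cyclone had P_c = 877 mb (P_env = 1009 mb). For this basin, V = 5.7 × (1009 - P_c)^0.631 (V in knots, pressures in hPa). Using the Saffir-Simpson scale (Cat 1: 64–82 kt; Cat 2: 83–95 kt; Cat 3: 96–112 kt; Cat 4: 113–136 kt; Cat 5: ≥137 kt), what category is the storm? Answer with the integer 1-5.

4

ΔP = 1009 − 877 = 132 mb.
V ≈ 5.7 × 132^0.631 = 5.7 × 21.78 ≈ 124 kt.
124 kt falls in the Category 4 band.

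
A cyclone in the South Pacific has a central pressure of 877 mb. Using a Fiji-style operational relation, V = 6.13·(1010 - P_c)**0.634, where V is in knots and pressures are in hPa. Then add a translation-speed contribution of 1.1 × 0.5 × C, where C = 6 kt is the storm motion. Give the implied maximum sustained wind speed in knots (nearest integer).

139 kt

ΔP = 1010 − 877 = 133 mb.
133^0.634 ≈ 22.209.
V ≈ 6.13 × 22.209 ≈ 136.1 kt.
Translation term: 1.1 × 0.5 × 6 = 3.3 kt.
Corrected V ≈ 139.4 kt → 139 kt.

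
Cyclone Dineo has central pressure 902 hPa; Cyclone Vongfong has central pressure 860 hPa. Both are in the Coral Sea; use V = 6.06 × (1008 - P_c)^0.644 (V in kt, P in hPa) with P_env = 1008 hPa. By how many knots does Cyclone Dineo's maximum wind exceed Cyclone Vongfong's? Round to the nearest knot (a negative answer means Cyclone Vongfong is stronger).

Cyclone Dineo: ΔP = 106; V ≈ 6.06 × 106^0.644 ≈ 122.12 kt.
Cyclone Vongfong: ΔP = 148; V ≈ 6.06 × 148^0.644 ≈ 151.40 kt.
Difference ≈ 122.12 − 151.40 = -29.28 → -29 kt.

-29 kt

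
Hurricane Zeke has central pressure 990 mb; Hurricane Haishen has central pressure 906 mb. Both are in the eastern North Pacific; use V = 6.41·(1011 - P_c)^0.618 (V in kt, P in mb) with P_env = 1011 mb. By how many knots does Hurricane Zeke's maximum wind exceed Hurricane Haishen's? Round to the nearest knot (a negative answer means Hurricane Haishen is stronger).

Hurricane Zeke: ΔP = 21; V ≈ 6.41 × 21^0.618 ≈ 42.07 kt.
Hurricane Haishen: ΔP = 105; V ≈ 6.41 × 105^0.618 ≈ 113.75 kt.
Difference ≈ 42.07 − 113.75 = -71.68 → -72 kt.

-72 kt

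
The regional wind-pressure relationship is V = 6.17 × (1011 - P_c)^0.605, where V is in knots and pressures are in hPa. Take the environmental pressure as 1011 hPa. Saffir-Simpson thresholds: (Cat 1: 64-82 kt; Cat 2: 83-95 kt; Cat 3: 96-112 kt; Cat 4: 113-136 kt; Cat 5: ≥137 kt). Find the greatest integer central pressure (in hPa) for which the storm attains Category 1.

963 hPa

Category 1 begins at V = 64 kt.
Required ΔP = (64/6.17)^(1/0.605) = 10.373^1.653 ≈ 47.77 hPa.
P_c ≤ 1011 − 47.77 = 963.23, so the highest integer P_c is 963 hPa.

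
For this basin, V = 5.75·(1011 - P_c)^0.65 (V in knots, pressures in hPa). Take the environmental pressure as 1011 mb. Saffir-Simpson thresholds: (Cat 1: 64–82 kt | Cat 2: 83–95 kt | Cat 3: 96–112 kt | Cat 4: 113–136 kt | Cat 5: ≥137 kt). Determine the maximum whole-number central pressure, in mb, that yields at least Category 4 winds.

Category 4 begins at V = 113 kt.
Required ΔP = (113/5.75)^(1/0.65) = 19.652^1.538 ≈ 97.69 mb.
P_c ≤ 1011 − 97.69 = 913.31, so the highest integer P_c is 913 mb.

913 mb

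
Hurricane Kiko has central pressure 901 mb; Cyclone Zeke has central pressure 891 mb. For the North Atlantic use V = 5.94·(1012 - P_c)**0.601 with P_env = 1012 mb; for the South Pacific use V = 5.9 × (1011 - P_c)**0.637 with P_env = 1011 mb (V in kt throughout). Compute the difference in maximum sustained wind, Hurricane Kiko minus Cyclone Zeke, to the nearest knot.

Hurricane Kiko: ΔP = 111; V ≈ 5.94 × 111^0.601 ≈ 100.70 kt.
Cyclone Zeke: ΔP = 120; V ≈ 5.9 × 120^0.637 ≈ 124.53 kt.
Difference ≈ 100.70 − 124.53 = -23.83 → -24 kt.

-24 kt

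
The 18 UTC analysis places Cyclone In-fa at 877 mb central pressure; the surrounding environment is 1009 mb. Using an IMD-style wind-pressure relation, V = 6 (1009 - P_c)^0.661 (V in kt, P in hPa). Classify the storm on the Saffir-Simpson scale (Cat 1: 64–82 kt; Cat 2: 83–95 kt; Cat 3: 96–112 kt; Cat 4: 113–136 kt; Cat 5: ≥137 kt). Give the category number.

5

ΔP = 1009 − 877 = 132 mb.
V ≈ 6 × 132^0.661 = 6 × 25.22 ≈ 151 kt.
151 kt falls in the Category 5 band.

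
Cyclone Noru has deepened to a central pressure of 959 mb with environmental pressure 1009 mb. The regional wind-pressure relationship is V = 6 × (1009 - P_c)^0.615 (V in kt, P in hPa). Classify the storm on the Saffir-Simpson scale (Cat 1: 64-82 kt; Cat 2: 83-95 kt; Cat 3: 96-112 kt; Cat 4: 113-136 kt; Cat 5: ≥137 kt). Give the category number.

ΔP = 1009 − 959 = 50 mb.
V ≈ 6 × 50^0.615 = 6 × 11.09 ≈ 67 kt.
67 kt falls in the Category 1 band.

1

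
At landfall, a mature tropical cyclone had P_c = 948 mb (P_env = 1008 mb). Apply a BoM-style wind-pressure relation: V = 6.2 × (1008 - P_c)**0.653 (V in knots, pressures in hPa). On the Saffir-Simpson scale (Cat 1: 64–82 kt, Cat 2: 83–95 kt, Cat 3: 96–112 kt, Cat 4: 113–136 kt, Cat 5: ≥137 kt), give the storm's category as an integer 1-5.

2

ΔP = 1008 − 948 = 60 mb.
V ≈ 6.2 × 60^0.653 = 6.2 × 14.49 ≈ 90 kt.
90 kt falls in the Category 2 band.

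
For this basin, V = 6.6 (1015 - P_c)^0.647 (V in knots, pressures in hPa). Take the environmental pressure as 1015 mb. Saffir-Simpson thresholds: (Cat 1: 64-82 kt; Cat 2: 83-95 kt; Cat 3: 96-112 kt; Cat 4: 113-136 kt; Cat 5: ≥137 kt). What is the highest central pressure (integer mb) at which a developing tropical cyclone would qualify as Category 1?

Category 1 begins at V = 64 kt.
Required ΔP = (64/6.6)^(1/0.647) = 9.697^1.546 ≈ 33.49 mb.
P_c ≤ 1015 − 33.49 = 981.51, so the highest integer P_c is 981 mb.

981 mb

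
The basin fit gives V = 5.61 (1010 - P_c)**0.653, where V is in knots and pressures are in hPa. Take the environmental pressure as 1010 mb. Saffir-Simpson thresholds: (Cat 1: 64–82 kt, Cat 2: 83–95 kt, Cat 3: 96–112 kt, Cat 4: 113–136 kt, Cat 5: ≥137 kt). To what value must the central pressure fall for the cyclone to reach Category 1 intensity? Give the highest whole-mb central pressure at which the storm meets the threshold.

968 mb

Category 1 begins at V = 64 kt.
Required ΔP = (64/5.61)^(1/0.653) = 11.408^1.531 ≈ 41.59 mb.
P_c ≤ 1010 − 41.59 = 968.41, so the highest integer P_c is 968 mb.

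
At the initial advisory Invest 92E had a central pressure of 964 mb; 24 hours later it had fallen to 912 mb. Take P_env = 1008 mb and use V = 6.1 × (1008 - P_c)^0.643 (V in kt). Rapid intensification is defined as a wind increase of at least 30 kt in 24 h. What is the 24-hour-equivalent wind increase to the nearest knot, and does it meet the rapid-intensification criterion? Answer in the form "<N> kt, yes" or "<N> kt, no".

V₁: ΔP = 44, V ≈ 6.1 × 44^0.643 ≈ 69.51 kt.
V₂: ΔP = 96, V ≈ 6.1 × 96^0.643 ≈ 114.80 kt.
ΔV over 24 h = 45.29 kt → 24 h equivalent = 45.29 × 24/24 ≈ 45.29 kt.
45 kt ≥ 30 kt ⇒ rapid intensification.

45 kt, yes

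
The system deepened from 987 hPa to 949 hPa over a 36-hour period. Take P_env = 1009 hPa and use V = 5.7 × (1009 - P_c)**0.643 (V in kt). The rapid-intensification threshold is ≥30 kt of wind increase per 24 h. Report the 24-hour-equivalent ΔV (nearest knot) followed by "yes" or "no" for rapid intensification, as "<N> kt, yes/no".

V₁: ΔP = 22, V ≈ 5.7 × 22^0.643 ≈ 41.60 kt.
V₂: ΔP = 60, V ≈ 5.7 × 60^0.643 ≈ 79.29 kt.
ΔV over 36 h = 37.69 kt → 24 h equivalent = 37.69 × 24/36 ≈ 25.13 kt.
25 kt < 30 kt ⇒ not rapid intensification.

25 kt, no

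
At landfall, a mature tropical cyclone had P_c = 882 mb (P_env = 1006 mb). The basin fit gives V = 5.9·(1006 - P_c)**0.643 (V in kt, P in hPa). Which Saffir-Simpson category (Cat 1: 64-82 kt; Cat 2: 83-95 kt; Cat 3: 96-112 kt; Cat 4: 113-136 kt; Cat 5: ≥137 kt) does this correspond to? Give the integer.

4

ΔP = 1006 − 882 = 124 mb.
V ≈ 5.9 × 124^0.643 = 5.9 × 22.19 ≈ 131 kt.
131 kt falls in the Category 4 band.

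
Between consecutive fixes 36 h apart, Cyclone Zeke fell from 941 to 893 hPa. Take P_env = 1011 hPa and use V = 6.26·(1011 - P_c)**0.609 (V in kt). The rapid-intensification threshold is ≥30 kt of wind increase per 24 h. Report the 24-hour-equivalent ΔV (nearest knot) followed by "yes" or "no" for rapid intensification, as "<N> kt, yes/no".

V₁: ΔP = 70, V ≈ 6.26 × 70^0.609 ≈ 83.22 kt.
V₂: ΔP = 118, V ≈ 6.26 × 118^0.609 ≈ 114.38 kt.
ΔV over 36 h = 31.16 kt → 24 h equivalent = 31.16 × 24/36 ≈ 20.77 kt.
21 kt < 30 kt ⇒ not rapid intensification.

21 kt, no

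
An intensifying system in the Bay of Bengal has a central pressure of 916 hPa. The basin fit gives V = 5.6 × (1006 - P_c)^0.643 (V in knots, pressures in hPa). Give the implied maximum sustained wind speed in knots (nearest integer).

ΔP = 1006 − 916 = 90 hPa.
90^0.643 ≈ 18.054.
V ≈ 5.6 × 18.054 ≈ 101.1 kt.

101 kt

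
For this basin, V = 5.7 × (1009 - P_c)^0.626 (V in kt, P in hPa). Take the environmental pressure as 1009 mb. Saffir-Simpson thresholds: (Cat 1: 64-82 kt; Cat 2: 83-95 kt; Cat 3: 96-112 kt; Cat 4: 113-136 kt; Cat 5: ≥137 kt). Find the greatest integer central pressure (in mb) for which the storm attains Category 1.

Category 1 begins at V = 64 kt.
Required ΔP = (64/5.7)^(1/0.626) = 11.228^1.597 ≈ 47.62 mb.
P_c ≤ 1009 − 47.62 = 961.38, so the highest integer P_c is 961 mb.

961 mb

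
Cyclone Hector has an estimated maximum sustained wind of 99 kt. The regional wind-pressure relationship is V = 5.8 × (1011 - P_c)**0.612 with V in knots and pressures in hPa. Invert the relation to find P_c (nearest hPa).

908 hPa

ΔP = (V / 5.8)^(1/0.612) = (99/5.8)^1.634.
99/5.8 = 17.069; 17.069^1.634 ≈ 103.14 hPa.
P_c = 1011 − 103.14 = 907.86 ≈ 908 hPa.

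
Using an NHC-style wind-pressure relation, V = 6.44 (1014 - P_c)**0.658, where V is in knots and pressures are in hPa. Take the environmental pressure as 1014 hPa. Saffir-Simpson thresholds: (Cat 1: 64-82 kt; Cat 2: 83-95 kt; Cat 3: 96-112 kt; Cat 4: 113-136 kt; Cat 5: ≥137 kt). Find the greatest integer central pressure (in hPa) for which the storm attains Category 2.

Category 2 begins at V = 83 kt.
Required ΔP = (83/6.44)^(1/0.658) = 12.888^1.520 ≈ 48.67 hPa.
P_c ≤ 1014 − 48.67 = 965.33, so the highest integer P_c is 965 hPa.

965 hPa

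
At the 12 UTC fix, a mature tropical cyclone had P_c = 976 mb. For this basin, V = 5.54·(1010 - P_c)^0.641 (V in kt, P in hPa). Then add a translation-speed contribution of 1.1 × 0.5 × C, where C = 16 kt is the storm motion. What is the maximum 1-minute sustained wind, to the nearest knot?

ΔP = 1010 − 976 = 34 mb.
34^0.641 ≈ 9.587.
V ≈ 5.54 × 9.587 ≈ 53.1 kt.
Translation term: 1.1 × 0.5 × 16 = 8.8 kt.
Corrected V ≈ 61.9 kt → 62 kt.

62 kt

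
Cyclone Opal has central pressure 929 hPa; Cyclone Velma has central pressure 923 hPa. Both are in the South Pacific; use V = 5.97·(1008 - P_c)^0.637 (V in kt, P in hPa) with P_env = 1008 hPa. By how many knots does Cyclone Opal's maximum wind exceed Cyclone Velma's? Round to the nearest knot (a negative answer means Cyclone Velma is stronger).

-5 kt

Cyclone Opal: ΔP = 79; V ≈ 5.97 × 79^0.637 ≈ 96.55 kt.
Cyclone Velma: ΔP = 85; V ≈ 5.97 × 85^0.637 ≈ 101.16 kt.
Difference ≈ 96.55 − 101.16 = -4.61 → -5 kt.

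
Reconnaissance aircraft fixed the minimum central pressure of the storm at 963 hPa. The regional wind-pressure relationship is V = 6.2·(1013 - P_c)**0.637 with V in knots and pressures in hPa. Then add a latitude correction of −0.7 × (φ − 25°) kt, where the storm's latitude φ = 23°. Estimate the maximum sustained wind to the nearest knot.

76 kt

ΔP = 1013 − 963 = 50 hPa.
50^0.637 ≈ 12.085.
V ≈ 6.2 × 12.085 ≈ 74.9 kt.
Latitude correction: −0.7 × (23 − 25) = 1.4 kt.
Corrected V ≈ 76.3 kt → 76 kt.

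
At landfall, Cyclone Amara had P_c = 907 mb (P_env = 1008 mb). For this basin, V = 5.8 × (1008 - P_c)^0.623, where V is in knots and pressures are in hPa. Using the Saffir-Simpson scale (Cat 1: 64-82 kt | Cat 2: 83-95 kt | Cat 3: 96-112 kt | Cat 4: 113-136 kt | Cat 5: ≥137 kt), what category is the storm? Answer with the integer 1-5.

3

ΔP = 1008 − 907 = 101 mb.
V ≈ 5.8 × 101^0.623 = 5.8 × 17.73 ≈ 103 kt.
103 kt falls in the Category 3 band.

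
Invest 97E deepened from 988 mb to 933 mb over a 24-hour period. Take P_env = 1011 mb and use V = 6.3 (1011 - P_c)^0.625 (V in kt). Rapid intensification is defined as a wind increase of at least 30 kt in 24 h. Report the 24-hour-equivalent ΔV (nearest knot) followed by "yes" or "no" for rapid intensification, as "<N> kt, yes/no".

51 kt, yes

V₁: ΔP = 23, V ≈ 6.3 × 23^0.625 ≈ 44.71 kt.
V₂: ΔP = 78, V ≈ 6.3 × 78^0.625 ≈ 95.92 kt.
ΔV over 24 h = 51.21 kt → 24 h equivalent = 51.21 × 24/24 ≈ 51.21 kt.
51 kt ≥ 30 kt ⇒ rapid intensification.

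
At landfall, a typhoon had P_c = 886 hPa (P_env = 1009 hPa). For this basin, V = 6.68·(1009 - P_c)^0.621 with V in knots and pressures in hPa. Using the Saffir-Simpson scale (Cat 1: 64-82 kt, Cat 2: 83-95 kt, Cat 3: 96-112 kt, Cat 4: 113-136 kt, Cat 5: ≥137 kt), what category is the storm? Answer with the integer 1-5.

4

ΔP = 1009 − 886 = 123 hPa.
V ≈ 6.68 × 123^0.621 = 6.68 × 19.85 ≈ 133 kt.
133 kt falls in the Category 4 band.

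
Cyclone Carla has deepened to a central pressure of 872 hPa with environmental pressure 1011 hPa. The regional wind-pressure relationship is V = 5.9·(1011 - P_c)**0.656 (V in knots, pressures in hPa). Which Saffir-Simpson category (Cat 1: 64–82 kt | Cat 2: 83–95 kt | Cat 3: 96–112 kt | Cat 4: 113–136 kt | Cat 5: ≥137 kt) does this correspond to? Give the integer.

5

ΔP = 1011 − 872 = 139 hPa.
V ≈ 5.9 × 139^0.656 = 5.9 × 25.46 ≈ 150 kt.
150 kt falls in the Category 5 band.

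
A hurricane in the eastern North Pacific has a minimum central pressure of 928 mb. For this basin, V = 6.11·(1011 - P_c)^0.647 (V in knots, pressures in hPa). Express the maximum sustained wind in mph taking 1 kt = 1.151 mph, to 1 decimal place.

ΔP = 1011 − 928 = 83 mb.
V ≈ 6.11 × 83^0.647 = 6.11 × 17.444 ≈ 106.582 kt.
106.582 × 1.151 ≈ 122.68 mph → 122.7 mph.

122.7 mph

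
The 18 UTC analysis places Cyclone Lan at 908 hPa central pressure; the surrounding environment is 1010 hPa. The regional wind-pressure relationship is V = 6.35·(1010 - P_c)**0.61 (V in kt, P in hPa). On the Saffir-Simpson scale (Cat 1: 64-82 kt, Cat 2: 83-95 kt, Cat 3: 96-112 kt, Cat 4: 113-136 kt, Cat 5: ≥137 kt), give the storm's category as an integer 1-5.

ΔP = 1010 − 908 = 102 hPa.
V ≈ 6.35 × 102^0.61 = 6.35 × 16.80 ≈ 107 kt.
107 kt falls in the Category 3 band.

3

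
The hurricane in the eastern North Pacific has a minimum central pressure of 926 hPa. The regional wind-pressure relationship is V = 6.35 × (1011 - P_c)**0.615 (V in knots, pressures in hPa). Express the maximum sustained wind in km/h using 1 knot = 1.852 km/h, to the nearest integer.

181 km/h

ΔP = 1011 − 926 = 85 hPa.
V ≈ 6.35 × 85^0.615 = 6.35 × 15.367 ≈ 97.581 kt.
97.581 × 1.852 ≈ 180.72 km/h → 181 km/h.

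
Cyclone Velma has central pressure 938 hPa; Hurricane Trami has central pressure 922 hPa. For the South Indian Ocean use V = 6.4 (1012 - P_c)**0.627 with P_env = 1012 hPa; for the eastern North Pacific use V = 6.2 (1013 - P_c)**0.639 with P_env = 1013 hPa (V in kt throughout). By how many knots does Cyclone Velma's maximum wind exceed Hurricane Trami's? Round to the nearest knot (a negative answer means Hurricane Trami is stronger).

Cyclone Velma: ΔP = 74; V ≈ 6.4 × 74^0.627 ≈ 95.10 kt.
Hurricane Trami: ΔP = 91; V ≈ 6.2 × 91^0.639 ≈ 110.72 kt.
Difference ≈ 95.10 − 110.72 = -15.62 → -16 kt.

-16 kt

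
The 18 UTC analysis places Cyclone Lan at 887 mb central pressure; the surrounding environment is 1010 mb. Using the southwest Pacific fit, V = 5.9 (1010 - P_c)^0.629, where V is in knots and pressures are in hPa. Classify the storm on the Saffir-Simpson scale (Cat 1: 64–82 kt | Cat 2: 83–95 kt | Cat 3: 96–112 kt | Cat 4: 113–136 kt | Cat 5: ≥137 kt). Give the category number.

ΔP = 1010 − 887 = 123 mb.
V ≈ 5.9 × 123^0.629 = 5.9 × 20.63 ≈ 122 kt.
122 kt falls in the Category 4 band.

4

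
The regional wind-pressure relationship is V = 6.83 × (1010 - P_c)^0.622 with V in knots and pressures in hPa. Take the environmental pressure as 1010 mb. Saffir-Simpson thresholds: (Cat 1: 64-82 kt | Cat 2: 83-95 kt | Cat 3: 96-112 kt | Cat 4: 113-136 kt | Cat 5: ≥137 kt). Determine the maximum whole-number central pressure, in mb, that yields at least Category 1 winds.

Category 1 begins at V = 64 kt.
Required ΔP = (64/6.83)^(1/0.622) = 9.370^1.608 ≈ 36.50 mb.
P_c ≤ 1010 − 36.50 = 973.50, so the highest integer P_c is 973 mb.

973 mb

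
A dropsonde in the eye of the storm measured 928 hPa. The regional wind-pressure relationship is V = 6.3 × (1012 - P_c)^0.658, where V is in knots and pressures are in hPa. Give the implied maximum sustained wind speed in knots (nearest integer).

116 kt

ΔP = 1012 − 928 = 84 hPa.
84^0.658 ≈ 18.458.
V ≈ 6.3 × 18.458 ≈ 116.3 kt.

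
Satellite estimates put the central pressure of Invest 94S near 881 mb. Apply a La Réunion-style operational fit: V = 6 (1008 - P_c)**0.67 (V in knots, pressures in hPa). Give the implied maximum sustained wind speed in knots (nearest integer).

ΔP = 1008 − 881 = 127 mb.
127^0.67 ≈ 25.677.
V ≈ 6 × 25.677 ≈ 154.1 kt.

154 kt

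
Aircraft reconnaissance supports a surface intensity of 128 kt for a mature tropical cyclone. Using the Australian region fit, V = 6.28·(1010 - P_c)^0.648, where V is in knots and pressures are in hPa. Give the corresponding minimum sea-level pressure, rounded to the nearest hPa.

905 hPa

ΔP = (V / 6.28)^(1/0.648) = (128/6.28)^1.543.
128/6.28 = 20.382; 20.382^1.543 ≈ 104.82 hPa.
P_c = 1010 − 104.82 = 905.18 ≈ 905 hPa.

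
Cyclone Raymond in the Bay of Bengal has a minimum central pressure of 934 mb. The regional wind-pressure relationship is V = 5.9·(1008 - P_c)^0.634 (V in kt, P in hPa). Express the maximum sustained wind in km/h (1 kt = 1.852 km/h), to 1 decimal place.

ΔP = 1008 − 934 = 74 mb.
V ≈ 5.9 × 74^0.634 = 5.9 × 15.314 ≈ 90.353 kt.
90.353 × 1.852 ≈ 167.33 km/h → 167.3 km/h.

167.3 km/h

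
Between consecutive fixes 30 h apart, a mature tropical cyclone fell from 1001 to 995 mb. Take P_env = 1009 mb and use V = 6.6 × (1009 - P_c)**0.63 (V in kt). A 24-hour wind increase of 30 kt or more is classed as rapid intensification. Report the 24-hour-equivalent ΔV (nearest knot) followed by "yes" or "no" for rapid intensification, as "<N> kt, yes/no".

8 kt, no

V₁: ΔP = 8, V ≈ 6.6 × 8^0.63 ≈ 24.46 kt.
V₂: ΔP = 14, V ≈ 6.6 × 14^0.63 ≈ 34.80 kt.
ΔV over 30 h = 10.34 kt → 24 h equivalent = 10.34 × 24/30 ≈ 8.27 kt.
8 kt < 30 kt ⇒ not rapid intensification.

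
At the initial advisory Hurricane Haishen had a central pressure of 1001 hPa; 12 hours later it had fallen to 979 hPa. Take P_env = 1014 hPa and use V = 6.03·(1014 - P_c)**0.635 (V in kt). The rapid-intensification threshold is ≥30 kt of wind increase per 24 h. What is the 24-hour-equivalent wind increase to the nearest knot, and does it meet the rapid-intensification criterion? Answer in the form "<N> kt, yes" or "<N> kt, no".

54 kt, yes

V₁: ΔP = 13, V ≈ 6.03 × 13^0.635 ≈ 30.74 kt.
V₂: ΔP = 35, V ≈ 6.03 × 35^0.635 ≈ 57.65 kt.
ΔV over 12 h = 26.91 kt → 24 h equivalent = 26.91 × 24/12 ≈ 53.82 kt.
54 kt ≥ 30 kt ⇒ rapid intensification.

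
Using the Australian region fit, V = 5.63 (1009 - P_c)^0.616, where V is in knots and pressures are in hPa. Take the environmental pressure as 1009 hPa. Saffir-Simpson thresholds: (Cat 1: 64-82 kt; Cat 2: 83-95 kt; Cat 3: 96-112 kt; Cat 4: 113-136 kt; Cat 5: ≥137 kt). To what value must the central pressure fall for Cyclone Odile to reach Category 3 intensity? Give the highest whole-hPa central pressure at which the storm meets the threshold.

Category 3 begins at V = 96 kt.
Required ΔP = (96/5.63)^(1/0.616) = 17.052^1.623 ≈ 99.91 hPa.
P_c ≤ 1009 − 99.91 = 909.09, so the highest integer P_c is 909 hPa.

909 hPa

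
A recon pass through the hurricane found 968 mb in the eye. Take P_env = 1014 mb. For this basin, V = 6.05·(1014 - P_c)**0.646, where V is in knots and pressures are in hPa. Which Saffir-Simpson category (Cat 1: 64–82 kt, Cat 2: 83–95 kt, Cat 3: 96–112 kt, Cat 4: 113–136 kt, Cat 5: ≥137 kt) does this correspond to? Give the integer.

1

ΔP = 1014 − 968 = 46 mb.
V ≈ 6.05 × 46^0.646 = 6.05 × 11.86 ≈ 72 kt.
72 kt falls in the Category 1 band.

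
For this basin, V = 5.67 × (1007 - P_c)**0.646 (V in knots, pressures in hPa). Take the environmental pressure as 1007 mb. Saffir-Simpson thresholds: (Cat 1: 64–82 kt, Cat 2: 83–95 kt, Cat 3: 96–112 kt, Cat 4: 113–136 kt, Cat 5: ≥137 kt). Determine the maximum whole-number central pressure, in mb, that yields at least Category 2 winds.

943 mb

Category 2 begins at V = 83 kt.
Required ΔP = (83/5.67)^(1/0.646) = 14.638^1.548 ≈ 63.70 mb.
P_c ≤ 1007 − 63.70 = 943.30, so the highest integer P_c is 943 mb.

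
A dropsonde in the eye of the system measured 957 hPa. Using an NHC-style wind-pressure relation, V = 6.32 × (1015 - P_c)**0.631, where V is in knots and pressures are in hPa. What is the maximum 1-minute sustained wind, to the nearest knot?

ΔP = 1015 − 957 = 58 hPa.
58^0.631 ≈ 12.964.
V ≈ 6.32 × 12.964 ≈ 81.9 kt.

82 kt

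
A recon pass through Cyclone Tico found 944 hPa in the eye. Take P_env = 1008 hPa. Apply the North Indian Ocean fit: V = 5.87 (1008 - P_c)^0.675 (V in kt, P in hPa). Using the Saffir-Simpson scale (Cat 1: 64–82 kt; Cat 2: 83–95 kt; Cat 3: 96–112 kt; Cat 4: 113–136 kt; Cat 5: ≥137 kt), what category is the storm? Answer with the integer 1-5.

3

ΔP = 1008 − 944 = 64 hPa.
V ≈ 5.87 × 64^0.675 = 5.87 × 16.56 ≈ 97 kt.
97 kt falls in the Category 3 band.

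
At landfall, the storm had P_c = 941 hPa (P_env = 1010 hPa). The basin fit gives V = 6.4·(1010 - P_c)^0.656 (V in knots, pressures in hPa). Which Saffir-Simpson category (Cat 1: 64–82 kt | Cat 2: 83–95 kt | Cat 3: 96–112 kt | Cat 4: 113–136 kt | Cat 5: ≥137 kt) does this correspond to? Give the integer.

ΔP = 1010 − 941 = 69 hPa.
V ≈ 6.4 × 69^0.656 = 6.4 × 16.08 ≈ 103 kt.
103 kt falls in the Category 3 band.

3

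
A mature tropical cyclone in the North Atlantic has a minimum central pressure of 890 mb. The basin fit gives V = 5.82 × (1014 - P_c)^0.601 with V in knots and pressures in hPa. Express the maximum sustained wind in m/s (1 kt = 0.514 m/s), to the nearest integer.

54 m/s

ΔP = 1014 − 890 = 124 mb.
V ≈ 5.82 × 124^0.601 = 5.82 × 18.120 ≈ 105.456 kt.
105.456 × 0.514 ≈ 54.20 m/s → 54 m/s.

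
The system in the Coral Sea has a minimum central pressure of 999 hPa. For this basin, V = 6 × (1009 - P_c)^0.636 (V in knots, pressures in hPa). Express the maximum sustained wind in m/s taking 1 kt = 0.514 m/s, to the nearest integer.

ΔP = 1009 − 999 = 10 hPa.
V ≈ 6 × 10^0.636 = 6 × 4.325 ≈ 25.951 kt.
25.951 × 0.514 ≈ 13.34 m/s → 13 m/s.

13 m/s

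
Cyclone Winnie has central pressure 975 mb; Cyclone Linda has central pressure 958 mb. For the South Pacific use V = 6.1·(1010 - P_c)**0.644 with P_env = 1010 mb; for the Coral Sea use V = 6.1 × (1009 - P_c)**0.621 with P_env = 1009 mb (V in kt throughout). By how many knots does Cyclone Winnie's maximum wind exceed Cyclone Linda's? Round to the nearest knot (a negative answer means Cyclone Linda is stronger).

-10 kt

Cyclone Winnie: ΔP = 35; V ≈ 6.1 × 35^0.644 ≈ 60.22 kt.
Cyclone Linda: ΔP = 51; V ≈ 6.1 × 51^0.621 ≈ 70.10 kt.
Difference ≈ 60.22 − 70.10 = -9.88 → -10 kt.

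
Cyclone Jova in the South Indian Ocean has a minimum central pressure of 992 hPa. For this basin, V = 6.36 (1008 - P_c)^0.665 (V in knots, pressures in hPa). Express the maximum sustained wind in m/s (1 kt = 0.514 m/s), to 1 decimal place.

20.7 m/s

ΔP = 1008 − 992 = 16 hPa.
V ≈ 6.36 × 16^0.665 = 6.36 × 6.320 ≈ 40.197 kt.
40.197 × 0.514 ≈ 20.66 m/s → 20.7 m/s.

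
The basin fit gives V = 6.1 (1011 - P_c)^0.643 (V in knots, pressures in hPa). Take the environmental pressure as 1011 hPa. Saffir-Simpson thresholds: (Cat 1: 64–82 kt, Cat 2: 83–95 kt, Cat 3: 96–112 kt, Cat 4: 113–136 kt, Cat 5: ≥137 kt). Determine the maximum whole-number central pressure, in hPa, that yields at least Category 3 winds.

938 hPa

Category 3 begins at V = 96 kt.
Required ΔP = (96/6.1)^(1/0.643) = 15.738^1.555 ≈ 72.69 hPa.
P_c ≤ 1011 − 72.69 = 938.31, so the highest integer P_c is 938 hPa.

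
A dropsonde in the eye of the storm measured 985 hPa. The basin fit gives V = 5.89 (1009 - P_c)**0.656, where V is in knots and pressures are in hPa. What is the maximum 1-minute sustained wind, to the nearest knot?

47 kt

ΔP = 1009 − 985 = 24 hPa.
24^0.656 ≈ 8.043.
V ≈ 5.89 × 8.043 ≈ 47.4 kt.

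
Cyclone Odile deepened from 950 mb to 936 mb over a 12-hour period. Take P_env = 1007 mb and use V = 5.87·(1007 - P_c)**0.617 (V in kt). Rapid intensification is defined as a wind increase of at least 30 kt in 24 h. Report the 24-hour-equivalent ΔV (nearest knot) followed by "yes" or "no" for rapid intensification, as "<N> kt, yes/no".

V₁: ΔP = 57, V ≈ 5.87 × 57^0.617 ≈ 71.12 kt.
V₂: ΔP = 71, V ≈ 5.87 × 71^0.617 ≈ 81.45 kt.
ΔV over 12 h = 10.33 kt → 24 h equivalent = 10.33 × 24/12 ≈ 20.66 kt.
21 kt < 30 kt ⇒ not rapid intensification.

21 kt, no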